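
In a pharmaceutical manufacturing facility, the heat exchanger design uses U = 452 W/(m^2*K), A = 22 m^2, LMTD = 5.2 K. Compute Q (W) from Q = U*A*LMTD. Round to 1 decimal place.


Q = U * A * LMTD
Q = 452 * 22 * 5.2
Q = 51708.8 W


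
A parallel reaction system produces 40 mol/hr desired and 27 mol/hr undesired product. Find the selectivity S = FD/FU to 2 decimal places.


S = desired product rate / undesired product rate
S = 40 / 27
S = 1.48


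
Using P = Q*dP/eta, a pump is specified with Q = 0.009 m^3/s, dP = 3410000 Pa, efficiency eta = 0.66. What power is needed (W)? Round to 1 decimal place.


P = Q * dP / eta
P = 0.009 * 3410000 / 0.66
P = 30690.0 / 0.66
P = 46500.0 W


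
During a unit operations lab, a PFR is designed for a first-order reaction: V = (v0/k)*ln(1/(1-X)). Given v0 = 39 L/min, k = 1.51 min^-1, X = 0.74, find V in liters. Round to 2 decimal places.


V = (v0/k) * ln(1/(1-X))
V = (39/1.51) * ln(1/(1-0.74))
V = 25.827815 * ln(3.846154)
V = 25.827815 * 1.347074
V = 34.79 L


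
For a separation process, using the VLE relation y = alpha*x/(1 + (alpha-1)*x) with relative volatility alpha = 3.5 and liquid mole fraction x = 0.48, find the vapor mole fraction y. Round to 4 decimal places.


y = alpha*x / (1 + (alpha-1)*x)
y = 3.5*0.48 / (1 + (3.5-1)*0.48)
y = 1.68 / (1 + 1.2)
y = 1.68 / 2.2
y = 0.7636


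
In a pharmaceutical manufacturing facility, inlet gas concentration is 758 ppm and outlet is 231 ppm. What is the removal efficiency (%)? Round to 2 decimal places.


Efficiency = (G_in - G_out) / G_in * 100%
Efficiency = (758 - 231) / 758 * 100
Efficiency = 527 / 758 * 100
Efficiency = 69.53%


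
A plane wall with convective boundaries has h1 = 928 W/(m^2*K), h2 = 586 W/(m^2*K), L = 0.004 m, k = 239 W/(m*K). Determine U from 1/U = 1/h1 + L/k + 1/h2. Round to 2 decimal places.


1/U = 1/h1 + L/k + 1/h2
1/U = 1/928 + 0.004/239 + 1/586
1/U = 0.0010775862 + 1.67364e-05 + 0.0017064846
1/U = 0.0028008072
U = 357.04 W/(m^2*K)


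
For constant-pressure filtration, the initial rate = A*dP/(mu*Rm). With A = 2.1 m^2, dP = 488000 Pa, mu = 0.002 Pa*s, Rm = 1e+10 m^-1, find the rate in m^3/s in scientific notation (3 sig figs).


rate = A * dP / (mu * Rm)
rate = 2.1 * 488000 / (0.002 * 1e+10)
rate = 1024800.0 / 2.000e+07
rate = 5.12e-02 m^3/s


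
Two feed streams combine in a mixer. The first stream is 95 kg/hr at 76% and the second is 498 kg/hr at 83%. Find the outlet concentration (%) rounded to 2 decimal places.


Mass balance on solute: F1*x1 + F2*x2 = F3*x3
F3 = F1 + F2 = 95 + 498 = 593 kg/hr
x3 = (F1*x1 + F2*x2)/F3
x3 = (95*0.76 + 498*0.83) / 593
x3 = 81.88%


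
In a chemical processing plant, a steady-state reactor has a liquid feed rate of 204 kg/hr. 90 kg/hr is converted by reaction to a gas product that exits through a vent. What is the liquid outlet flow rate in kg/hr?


Steady-state mass balance on the main outlet: F_out = F_in - F_removed
F_out = 204 - 90
F_out = 114 kg/hr


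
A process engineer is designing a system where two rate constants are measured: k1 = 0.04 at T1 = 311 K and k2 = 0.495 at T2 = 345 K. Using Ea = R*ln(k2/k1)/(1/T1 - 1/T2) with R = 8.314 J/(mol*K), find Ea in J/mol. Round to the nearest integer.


Ea = R * ln(k2/k1) / (1/T1 - 1/T2)
ln(k2/k1) = ln(0.495/0.04) = 2.5156783
1/T1 - 1/T2 = 1/311 - 1/345 = 0.000316883359
Ea = 8.314 * 2.5156783 / 0.000316883359
Ea = 66003 J/mol


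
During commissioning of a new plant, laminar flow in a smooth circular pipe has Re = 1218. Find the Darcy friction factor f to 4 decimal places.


f = 64 / Re
f = 64 / 1218
f = 0.0525


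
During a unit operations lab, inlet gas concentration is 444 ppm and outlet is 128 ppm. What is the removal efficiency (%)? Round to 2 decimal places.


Efficiency = (G_in - G_out) / G_in * 100%
Efficiency = (444 - 128) / 444 * 100
Efficiency = 316 / 444 * 100
Efficiency = 71.17%


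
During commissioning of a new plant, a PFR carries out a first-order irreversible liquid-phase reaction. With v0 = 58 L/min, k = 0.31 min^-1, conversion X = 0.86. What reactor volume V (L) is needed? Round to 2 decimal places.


V = (v0/k) * ln(1/(1-X))
V = (58/0.31) * ln(1/(1-0.86))
V = 187.096774 * ln(7.142857)
V = 187.096774 * 1.966113
V = 367.85 L


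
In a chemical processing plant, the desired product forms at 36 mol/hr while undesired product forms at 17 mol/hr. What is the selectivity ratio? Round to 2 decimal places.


S = desired product rate / undesired product rate
S = 36 / 17
S = 2.12


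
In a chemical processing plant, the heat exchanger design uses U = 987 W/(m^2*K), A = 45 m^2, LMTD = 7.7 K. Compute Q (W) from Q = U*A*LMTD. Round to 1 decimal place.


Q = U * A * LMTD
Q = 987 * 45 * 7.7
Q = 341995.5 W


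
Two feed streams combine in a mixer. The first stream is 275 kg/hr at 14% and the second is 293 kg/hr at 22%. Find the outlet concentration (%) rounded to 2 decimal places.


Mass balance on solute: F1*x1 + F2*x2 = F3*x3
F3 = F1 + F2 = 275 + 293 = 568 kg/hr
x3 = (F1*x1 + F2*x2)/F3
x3 = (275*0.14 + 293*0.22) / 568
x3 = 18.13%


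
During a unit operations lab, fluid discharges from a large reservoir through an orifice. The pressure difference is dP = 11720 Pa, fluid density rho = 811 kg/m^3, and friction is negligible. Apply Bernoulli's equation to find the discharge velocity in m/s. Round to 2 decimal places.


v = sqrt(2*dP/rho)
v = sqrt(2*11720/811)
v = sqrt(28.902589)
v = 5.38 m/s


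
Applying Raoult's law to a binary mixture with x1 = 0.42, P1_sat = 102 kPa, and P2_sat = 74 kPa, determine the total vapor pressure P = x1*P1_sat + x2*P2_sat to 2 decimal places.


P = x1*P1_sat + x2*P2_sat
x2 = 1 - x1 = 1 - 0.42 = 0.58
P = 0.42*102 + 0.58*74
P = 42.84 + 42.92
P = 85.76 kPa


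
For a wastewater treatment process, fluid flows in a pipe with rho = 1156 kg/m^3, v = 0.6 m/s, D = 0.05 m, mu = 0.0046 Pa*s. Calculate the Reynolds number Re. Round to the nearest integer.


Re = rho * v * D / mu
Re = 1156 * 0.6 * 0.05 / 0.0046
Re = 34.68 / 0.0046
Re = 7539


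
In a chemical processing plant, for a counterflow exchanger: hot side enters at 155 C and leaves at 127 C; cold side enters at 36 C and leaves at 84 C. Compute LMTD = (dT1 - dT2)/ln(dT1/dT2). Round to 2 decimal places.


dT1 = Th_in - Tc_out = 155 - 84 = 71
dT2 = Th_out - Tc_in = 127 - 36 = 91
LMTD = (dT1 - dT2) / ln(dT1/dT2)
LMTD = (71 - 91) / ln(71/91)
LMTD = 80.59 K


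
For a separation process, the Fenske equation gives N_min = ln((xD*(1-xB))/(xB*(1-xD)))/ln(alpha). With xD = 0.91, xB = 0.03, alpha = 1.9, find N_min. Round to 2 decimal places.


N_min = ln((xD*(1-xB))/(xB*(1-xD))) / ln(alpha)
Numerator inside ln: 0.8827 / 0.0027 = 326.925926
ln(326.925926) = 5.789734
ln(alpha) = ln(1.9) = 0.641854
N_min = 5.789734 / 0.641854 = 9.02


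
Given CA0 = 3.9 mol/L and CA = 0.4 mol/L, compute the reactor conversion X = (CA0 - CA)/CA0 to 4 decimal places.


X = (CA0 - CA) / CA0
X = (3.9 - 0.4) / 3.9
X = 3.5 / 3.9
X = 0.8974


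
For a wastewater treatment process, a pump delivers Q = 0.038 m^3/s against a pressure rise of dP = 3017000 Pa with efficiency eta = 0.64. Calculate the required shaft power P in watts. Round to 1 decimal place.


P = Q * dP / eta
P = 0.038 * 3017000 / 0.64
P = 114646.0 / 0.64
P = 179134.4 W


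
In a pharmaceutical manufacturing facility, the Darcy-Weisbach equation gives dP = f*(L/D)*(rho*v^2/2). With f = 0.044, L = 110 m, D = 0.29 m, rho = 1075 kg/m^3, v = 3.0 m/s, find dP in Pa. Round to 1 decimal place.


dP = f * (L/D) * (rho*v^2/2)
dP = 0.044 * (110/0.29) * (1075*3.0^2/2)
L/D = 379.31034483
rho*v^2/2 = 1075*9.0/2 = 4837.5
dP = 0.044 * 379.31034483 * 4837.5
dP = 80736.2 Pa


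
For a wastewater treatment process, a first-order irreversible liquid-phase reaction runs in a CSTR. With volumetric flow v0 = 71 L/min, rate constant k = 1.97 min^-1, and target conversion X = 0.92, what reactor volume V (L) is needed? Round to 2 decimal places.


V = v0 * X / (k * (1 - X))
V = 71 * 0.92 / (1.97 * (1 - 0.92))
V = 65.32 / (1.97 * 0.08)
V = 65.32 / 0.1576
V = 414.47 L


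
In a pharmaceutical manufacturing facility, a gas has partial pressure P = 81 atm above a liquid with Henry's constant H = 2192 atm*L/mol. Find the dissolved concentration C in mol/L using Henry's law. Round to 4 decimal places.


C = P / H
C = 81 / 2192
C = 0.0370 mol/L


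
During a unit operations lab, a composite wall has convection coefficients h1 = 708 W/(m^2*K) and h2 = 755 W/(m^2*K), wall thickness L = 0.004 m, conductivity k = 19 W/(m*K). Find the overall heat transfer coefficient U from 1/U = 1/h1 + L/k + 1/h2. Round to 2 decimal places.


1/U = 1/h1 + L/k + 1/h2
1/U = 1/708 + 0.004/19 + 1/755
1/U = 0.0014124294 + 0.0002105263 + 0.0013245033
1/U = 0.002947459
U = 339.28 W/(m^2*K)


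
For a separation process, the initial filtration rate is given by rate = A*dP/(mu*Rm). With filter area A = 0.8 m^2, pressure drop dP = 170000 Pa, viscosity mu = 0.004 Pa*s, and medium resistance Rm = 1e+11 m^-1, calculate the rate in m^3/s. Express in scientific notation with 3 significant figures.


rate = A * dP / (mu * Rm)
rate = 0.8 * 170000 / (0.004 * 1e+11)
rate = 136000.0 / 4.000e+08
rate = 3.40e-04 m^3/s


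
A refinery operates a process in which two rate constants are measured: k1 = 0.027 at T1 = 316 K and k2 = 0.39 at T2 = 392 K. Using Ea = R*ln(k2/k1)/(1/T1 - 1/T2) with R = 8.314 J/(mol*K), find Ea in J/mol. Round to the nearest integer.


Ea = R * ln(k2/k1) / (1/T1 - 1/T2)
ln(k2/k1) = ln(0.39/0.027) = 2.6703099
1/T1 - 1/T2 = 1/316 - 1/392 = 0.000613536554
Ea = 8.314 * 2.6703099 / 0.000613536554
Ea = 36185 J/mol


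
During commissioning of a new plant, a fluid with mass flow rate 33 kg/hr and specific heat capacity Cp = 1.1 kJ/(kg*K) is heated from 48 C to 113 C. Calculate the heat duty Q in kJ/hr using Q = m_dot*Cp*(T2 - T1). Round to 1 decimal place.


Q = m_dot * Cp * (T2 - T1)
Q = 33 * 1.1 * (113 - 48)
Q = 33 * 1.1 * 65
Q = 2359.5 kJ/hr


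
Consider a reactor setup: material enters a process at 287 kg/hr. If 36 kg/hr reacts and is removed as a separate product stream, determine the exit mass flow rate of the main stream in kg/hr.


Steady-state mass balance on the main outlet: F_out = F_in - F_removed
F_out = 287 - 36
F_out = 251 kg/hr


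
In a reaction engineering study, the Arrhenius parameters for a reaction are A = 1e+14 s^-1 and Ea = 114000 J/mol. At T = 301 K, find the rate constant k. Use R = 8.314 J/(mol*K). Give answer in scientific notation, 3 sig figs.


k = A * exp(-Ea/(R*T))
k = 1e+14 * exp(-114000 / (8.314 * 301))
k = 1e+14 * exp(-45.554191)
k = 1.64e-06


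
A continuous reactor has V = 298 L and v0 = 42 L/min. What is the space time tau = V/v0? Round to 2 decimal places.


tau = V / v0
tau = 298 / 42
tau = 7.10 min


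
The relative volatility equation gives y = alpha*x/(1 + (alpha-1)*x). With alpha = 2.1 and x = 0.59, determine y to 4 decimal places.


y = alpha*x / (1 + (alpha-1)*x)
y = 2.1*0.59 / (1 + (2.1-1)*0.59)
y = 1.239 / (1 + 0.649)
y = 1.239 / 1.649
y = 0.7514


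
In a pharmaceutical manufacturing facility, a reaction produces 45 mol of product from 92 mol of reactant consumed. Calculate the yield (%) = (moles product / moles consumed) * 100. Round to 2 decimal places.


Yield = (moles product / moles consumed) * 100%
Yield = (45 / 92) * 100
Yield = 0.4891 * 100
Yield = 48.91%


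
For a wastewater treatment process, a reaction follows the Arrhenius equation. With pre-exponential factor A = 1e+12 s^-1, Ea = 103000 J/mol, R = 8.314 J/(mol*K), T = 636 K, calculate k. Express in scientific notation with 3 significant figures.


k = A * exp(-Ea/(R*T))
k = 1e+12 * exp(-103000 / (8.314 * 636))
k = 1e+12 * exp(-19.479154)
k = 3.47e+03


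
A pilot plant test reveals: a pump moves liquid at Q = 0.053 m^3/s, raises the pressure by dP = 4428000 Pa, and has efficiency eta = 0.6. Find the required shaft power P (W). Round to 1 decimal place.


P = Q * dP / eta
P = 0.053 * 4428000 / 0.6
P = 234684.0 / 0.6
P = 391140.0 W


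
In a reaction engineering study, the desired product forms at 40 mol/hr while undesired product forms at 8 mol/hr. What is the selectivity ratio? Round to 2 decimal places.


S = desired product rate / undesired product rate
S = 40 / 8
S = 5.00


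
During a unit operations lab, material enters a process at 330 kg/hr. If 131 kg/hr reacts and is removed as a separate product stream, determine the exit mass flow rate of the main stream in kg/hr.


Steady-state mass balance on the main outlet: F_out = F_in - F_removed
F_out = 330 - 131
F_out = 199 kg/hr


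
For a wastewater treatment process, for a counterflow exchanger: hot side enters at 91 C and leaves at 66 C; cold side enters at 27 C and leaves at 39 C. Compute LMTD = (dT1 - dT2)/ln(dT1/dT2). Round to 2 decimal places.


dT1 = Th_in - Tc_out = 91 - 39 = 52
dT2 = Th_out - Tc_in = 66 - 27 = 39
LMTD = (dT1 - dT2) / ln(dT1/dT2)
LMTD = (52 - 39) / ln(52/39)
LMTD = 45.19 K


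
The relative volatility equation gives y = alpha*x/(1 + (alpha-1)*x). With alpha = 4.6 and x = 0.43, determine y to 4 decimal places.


y = alpha*x / (1 + (alpha-1)*x)
y = 4.6*0.43 / (1 + (4.6-1)*0.43)
y = 1.978 / (1 + 1.548)
y = 1.978 / 2.548
y = 0.7763


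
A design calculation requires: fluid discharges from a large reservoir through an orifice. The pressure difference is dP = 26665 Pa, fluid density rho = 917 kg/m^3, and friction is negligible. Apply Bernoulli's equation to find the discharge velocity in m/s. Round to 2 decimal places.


v = sqrt(2*dP/rho)
v = sqrt(2*26665/917)
v = sqrt(58.157034)
v = 7.63 m/s


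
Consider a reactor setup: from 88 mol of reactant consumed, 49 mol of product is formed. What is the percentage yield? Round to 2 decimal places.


Yield = (moles product / moles consumed) * 100%
Yield = (49 / 88) * 100
Yield = 0.5568 * 100
Yield = 55.68%


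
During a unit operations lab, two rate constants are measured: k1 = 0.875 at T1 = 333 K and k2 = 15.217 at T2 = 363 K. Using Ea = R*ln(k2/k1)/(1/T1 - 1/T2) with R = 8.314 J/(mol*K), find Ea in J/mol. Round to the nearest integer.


Ea = R * ln(k2/k1) / (1/T1 - 1/T2)
ln(k2/k1) = ln(15.217/0.875) = 2.8559446
1/T1 - 1/T2 = 1/333 - 1/363 = 0.000248182066
Ea = 8.314 * 2.8559446 / 0.000248182066
Ea = 95673 J/mol


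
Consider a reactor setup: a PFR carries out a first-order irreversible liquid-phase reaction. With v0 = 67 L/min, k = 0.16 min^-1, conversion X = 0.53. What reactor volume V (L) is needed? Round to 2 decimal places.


V = (v0/k) * ln(1/(1-X))
V = (67/0.16) * ln(1/(1-0.53))
V = 418.75 * ln(2.12766)
V = 418.75 * 0.755023
V = 316.17 L


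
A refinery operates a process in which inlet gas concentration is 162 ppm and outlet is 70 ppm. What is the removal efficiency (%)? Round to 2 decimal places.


Efficiency = (G_in - G_out) / G_in * 100%
Efficiency = (162 - 70) / 162 * 100
Efficiency = 92 / 162 * 100
Efficiency = 56.79%


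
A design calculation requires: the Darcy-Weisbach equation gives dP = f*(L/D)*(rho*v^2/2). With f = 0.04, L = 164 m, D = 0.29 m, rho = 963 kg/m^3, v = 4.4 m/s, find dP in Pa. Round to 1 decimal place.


dP = f * (L/D) * (rho*v^2/2)
dP = 0.04 * (164/0.29) * (963*4.4^2/2)
L/D = 565.51724138
rho*v^2/2 = 963*19.36/2 = 9321.84
dP = 0.04 * 565.51724138 * 9321.84
dP = 210866.4 Pa


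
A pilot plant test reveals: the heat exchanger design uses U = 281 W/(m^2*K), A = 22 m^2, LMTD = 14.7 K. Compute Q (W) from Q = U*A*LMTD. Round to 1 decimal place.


Q = U * A * LMTD
Q = 281 * 22 * 14.7
Q = 90875.4 W


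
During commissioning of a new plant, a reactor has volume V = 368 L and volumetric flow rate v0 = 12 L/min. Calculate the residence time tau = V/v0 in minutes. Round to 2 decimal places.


tau = V / v0
tau = 368 / 12
tau = 30.67 min


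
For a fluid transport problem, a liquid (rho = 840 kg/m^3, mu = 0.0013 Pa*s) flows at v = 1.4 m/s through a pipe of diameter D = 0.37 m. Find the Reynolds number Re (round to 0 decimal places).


Re = rho * v * D / mu
Re = 840 * 1.4 * 0.37 / 0.0013
Re = 435.12 / 0.0013
Re = 334708


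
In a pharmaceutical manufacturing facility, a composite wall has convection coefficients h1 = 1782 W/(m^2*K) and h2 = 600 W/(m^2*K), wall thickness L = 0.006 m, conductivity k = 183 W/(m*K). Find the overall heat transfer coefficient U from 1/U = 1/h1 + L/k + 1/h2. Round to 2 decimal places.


1/U = 1/h1 + L/k + 1/h2
1/U = 1/1782 + 0.006/183 + 1/600
1/U = 0.0005611672 + 3.27869e-05 + 0.0016666667
1/U = 0.0022606208
U = 442.36 W/(m^2*K)


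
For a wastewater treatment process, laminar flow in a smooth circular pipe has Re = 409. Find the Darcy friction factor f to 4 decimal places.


f = 64 / Re
f = 64 / 409
f = 0.1565


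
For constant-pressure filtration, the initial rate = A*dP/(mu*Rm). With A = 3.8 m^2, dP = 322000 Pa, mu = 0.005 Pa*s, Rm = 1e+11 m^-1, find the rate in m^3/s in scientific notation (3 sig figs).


rate = A * dP / (mu * Rm)
rate = 3.8 * 322000 / (0.005 * 1e+11)
rate = 1223600.0 / 5.000e+08
rate = 2.45e-03 m^3/s


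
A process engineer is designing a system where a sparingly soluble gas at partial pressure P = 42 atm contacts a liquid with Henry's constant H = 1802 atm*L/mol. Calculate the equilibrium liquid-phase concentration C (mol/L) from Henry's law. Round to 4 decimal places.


C = P / H
C = 42 / 1802
C = 0.0233 mol/L


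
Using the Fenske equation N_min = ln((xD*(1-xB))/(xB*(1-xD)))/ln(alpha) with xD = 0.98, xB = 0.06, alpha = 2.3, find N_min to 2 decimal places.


N_min = ln((xD*(1-xB))/(xB*(1-xD))) / ln(alpha)
Numerator inside ln: 0.9212 / 0.0012 = 767.666667
ln(767.666667) = 6.643356
ln(alpha) = ln(2.3) = 0.832909
N_min = 6.643356 / 0.832909 = 7.98


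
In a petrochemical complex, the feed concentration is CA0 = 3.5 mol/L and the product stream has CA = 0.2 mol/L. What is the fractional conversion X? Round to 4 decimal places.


X = (CA0 - CA) / CA0
X = (3.5 - 0.2) / 3.5
X = 3.3 / 3.5
X = 0.9429


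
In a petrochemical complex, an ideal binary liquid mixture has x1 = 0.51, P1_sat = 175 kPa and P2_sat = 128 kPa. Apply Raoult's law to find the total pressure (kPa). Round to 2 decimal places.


P = x1*P1_sat + x2*P2_sat
x2 = 1 - x1 = 1 - 0.51 = 0.49
P = 0.51*175 + 0.49*128
P = 89.25 + 62.72
P = 151.97 kPa


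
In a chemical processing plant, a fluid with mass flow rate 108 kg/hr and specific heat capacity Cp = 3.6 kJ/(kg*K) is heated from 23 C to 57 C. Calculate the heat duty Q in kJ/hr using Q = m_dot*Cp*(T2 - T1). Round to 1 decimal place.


Q = m_dot * Cp * (T2 - T1)
Q = 108 * 3.6 * (57 - 23)
Q = 108 * 3.6 * 34
Q = 13219.2 kJ/hr


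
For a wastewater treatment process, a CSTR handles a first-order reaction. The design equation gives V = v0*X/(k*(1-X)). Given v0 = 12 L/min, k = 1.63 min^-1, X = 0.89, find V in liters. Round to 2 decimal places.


V = v0 * X / (k * (1 - X))
V = 12 * 0.89 / (1.63 * (1 - 0.89))
V = 10.68 / (1.63 * 0.11)
V = 10.68 / 0.1793
V = 59.56 L


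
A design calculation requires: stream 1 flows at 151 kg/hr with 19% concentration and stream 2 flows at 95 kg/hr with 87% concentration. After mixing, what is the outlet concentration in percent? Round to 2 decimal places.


Mass balance on solute: F1*x1 + F2*x2 = F3*x3
F3 = F1 + F2 = 151 + 95 = 246 kg/hr
x3 = (F1*x1 + F2*x2)/F3
x3 = (151*0.19 + 95*0.87) / 246
x3 = 45.26%


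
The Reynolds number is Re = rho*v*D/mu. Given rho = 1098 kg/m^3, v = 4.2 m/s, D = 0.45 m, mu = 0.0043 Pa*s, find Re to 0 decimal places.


Re = rho * v * D / mu
Re = 1098 * 4.2 * 0.45 / 0.0043
Re = 2075.22 / 0.0043
Re = 482609


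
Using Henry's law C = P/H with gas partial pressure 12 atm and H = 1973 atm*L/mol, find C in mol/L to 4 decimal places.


C = P / H
C = 12 / 1973
C = 0.0061 mol/L


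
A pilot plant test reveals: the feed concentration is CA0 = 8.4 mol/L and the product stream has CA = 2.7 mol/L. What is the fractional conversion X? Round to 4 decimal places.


X = (CA0 - CA) / CA0
X = (8.4 - 2.7) / 8.4
X = 5.7 / 8.4
X = 0.6786


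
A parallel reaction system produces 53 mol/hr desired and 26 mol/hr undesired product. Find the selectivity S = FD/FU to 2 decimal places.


S = desired product rate / undesired product rate
S = 53 / 26
S = 2.04


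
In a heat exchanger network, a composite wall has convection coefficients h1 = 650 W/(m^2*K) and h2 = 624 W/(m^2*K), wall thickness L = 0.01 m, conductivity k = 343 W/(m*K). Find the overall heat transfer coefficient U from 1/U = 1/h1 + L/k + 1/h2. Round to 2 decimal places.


1/U = 1/h1 + L/k + 1/h2
1/U = 1/650 + 0.01/343 + 1/624
1/U = 0.0015384615 + 2.91545e-05 + 0.0016025641
1/U = 0.0031701801
U = 315.44 W/(m^2*K)


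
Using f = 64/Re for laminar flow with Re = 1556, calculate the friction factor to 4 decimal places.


f = 64 / Re
f = 64 / 1556
f = 0.0411


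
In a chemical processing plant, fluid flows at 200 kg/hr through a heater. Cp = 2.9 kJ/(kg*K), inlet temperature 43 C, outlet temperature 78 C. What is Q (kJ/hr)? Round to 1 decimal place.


Q = m_dot * Cp * (T2 - T1)
Q = 200 * 2.9 * (78 - 43)
Q = 200 * 2.9 * 35
Q = 20300.0 kJ/hr


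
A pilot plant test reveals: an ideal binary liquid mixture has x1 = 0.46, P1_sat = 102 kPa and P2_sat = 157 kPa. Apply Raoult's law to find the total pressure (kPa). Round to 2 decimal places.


P = x1*P1_sat + x2*P2_sat
x2 = 1 - x1 = 1 - 0.46 = 0.54
P = 0.46*102 + 0.54*157
P = 46.92 + 84.78
P = 131.70 kPa


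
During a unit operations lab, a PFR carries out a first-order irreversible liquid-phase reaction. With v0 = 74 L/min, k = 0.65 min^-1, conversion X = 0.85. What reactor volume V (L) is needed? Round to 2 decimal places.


V = (v0/k) * ln(1/(1-X))
V = (74/0.65) * ln(1/(1-0.85))
V = 113.846154 * ln(6.666667)
V = 113.846154 * 1.89712
V = 215.98 L


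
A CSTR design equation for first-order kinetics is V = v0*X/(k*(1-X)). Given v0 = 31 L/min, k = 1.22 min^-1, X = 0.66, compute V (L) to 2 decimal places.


V = v0 * X / (k * (1 - X))
V = 31 * 0.66 / (1.22 * (1 - 0.66))
V = 20.46 / (1.22 * 0.34)
V = 20.46 / 0.4148
V = 49.32 L


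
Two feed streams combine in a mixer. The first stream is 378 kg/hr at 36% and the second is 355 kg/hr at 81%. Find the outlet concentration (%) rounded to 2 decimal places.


Mass balance on solute: F1*x1 + F2*x2 = F3*x3
F3 = F1 + F2 = 378 + 355 = 733 kg/hr
x3 = (F1*x1 + F2*x2)/F3
x3 = (378*0.36 + 355*0.81) / 733
x3 = 57.79%


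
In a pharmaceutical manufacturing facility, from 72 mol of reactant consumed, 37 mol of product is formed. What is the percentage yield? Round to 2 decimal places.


Yield = (moles product / moles consumed) * 100%
Yield = (37 / 72) * 100
Yield = 0.5139 * 100
Yield = 51.39%


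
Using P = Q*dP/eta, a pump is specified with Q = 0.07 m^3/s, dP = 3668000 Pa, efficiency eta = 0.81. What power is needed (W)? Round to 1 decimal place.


P = Q * dP / eta
P = 0.07 * 3668000 / 0.81
P = 256760.0 / 0.81
P = 316987.7 W


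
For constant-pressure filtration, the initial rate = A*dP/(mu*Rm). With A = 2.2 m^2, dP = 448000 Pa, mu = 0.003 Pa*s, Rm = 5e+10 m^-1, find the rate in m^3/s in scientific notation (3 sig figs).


rate = A * dP / (mu * Rm)
rate = 2.2 * 448000 / (0.003 * 5e+10)
rate = 985600.0 / 1.500e+08
rate = 6.57e-03 m^3/s


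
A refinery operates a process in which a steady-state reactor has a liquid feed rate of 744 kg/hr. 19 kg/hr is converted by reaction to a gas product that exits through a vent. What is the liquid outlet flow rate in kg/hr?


Steady-state mass balance on the main outlet: F_out = F_in - F_removed
F_out = 744 - 19
F_out = 725 kg/hr


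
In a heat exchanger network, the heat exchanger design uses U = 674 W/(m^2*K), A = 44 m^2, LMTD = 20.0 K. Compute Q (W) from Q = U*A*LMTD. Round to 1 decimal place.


Q = U * A * LMTD
Q = 674 * 44 * 20.0
Q = 593120.0 W


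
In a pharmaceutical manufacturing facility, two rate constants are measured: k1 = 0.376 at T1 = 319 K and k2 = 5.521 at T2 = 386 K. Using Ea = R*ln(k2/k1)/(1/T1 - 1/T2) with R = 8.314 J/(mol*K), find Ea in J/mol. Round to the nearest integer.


Ea = R * ln(k2/k1) / (1/T1 - 1/T2)
ln(k2/k1) = ln(5.521/0.376) = 2.6867251
1/T1 - 1/T2 = 1/319 - 1/386 = 0.000544122663
Ea = 8.314 * 2.6867251 / 0.000544122663
Ea = 41052 J/mol


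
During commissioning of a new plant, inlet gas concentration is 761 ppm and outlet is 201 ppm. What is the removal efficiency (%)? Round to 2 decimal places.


Efficiency = (G_in - G_out) / G_in * 100%
Efficiency = (761 - 201) / 761 * 100
Efficiency = 560 / 761 * 100
Efficiency = 73.59%


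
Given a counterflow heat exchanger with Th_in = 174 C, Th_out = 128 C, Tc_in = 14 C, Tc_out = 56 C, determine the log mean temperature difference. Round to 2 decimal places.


dT1 = Th_in - Tc_out = 174 - 56 = 118
dT2 = Th_out - Tc_in = 128 - 14 = 114
LMTD = (dT1 - dT2) / ln(dT1/dT2)
LMTD = (118 - 114) / ln(118/114)
LMTD = 115.99 K


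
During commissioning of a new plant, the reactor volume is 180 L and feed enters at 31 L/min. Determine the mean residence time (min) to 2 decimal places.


tau = V / v0
tau = 180 / 31
tau = 5.81 min


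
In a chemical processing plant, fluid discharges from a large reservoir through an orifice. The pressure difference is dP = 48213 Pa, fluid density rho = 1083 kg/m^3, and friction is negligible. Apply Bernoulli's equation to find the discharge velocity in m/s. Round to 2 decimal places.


v = sqrt(2*dP/rho)
v = sqrt(2*48213/1083)
v = sqrt(89.036011)
v = 9.44 m/s


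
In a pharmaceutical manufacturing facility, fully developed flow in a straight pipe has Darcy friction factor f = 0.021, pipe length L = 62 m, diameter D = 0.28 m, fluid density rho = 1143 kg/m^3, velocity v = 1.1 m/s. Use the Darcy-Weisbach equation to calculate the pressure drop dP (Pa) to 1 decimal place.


dP = f * (L/D) * (rho*v^2/2)
dP = 0.021 * (62/0.28) * (1143*1.1^2/2)
L/D = 221.42857143
rho*v^2/2 = 1143*1.21/2 = 691.515
dP = 0.021 * 221.42857143 * 691.515
dP = 3215.5 Pa


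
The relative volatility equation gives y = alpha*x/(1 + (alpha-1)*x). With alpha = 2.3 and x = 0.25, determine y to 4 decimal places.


y = alpha*x / (1 + (alpha-1)*x)
y = 2.3*0.25 / (1 + (2.3-1)*0.25)
y = 0.575 / (1 + 0.325)
y = 0.575 / 1.325
y = 0.4340


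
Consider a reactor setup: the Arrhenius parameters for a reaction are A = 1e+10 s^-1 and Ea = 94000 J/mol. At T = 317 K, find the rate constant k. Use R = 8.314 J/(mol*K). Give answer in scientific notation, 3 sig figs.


k = A * exp(-Ea/(R*T))
k = 1e+10 * exp(-94000 / (8.314 * 317))
k = 1e+10 * exp(-35.666342)
k = 3.24e-06


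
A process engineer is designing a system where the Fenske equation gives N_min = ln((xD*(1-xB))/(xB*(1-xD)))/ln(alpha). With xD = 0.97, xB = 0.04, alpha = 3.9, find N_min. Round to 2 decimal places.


N_min = ln((xD*(1-xB))/(xB*(1-xD))) / ln(alpha)
Numerator inside ln: 0.9312 / 0.0012 = 776.0
ln(776.0) = 6.654153
ln(alpha) = ln(3.9) = 1.360977
N_min = 6.654153 / 1.360977 = 4.89


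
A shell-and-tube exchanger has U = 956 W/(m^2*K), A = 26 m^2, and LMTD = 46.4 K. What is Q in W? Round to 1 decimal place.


Q = U * A * LMTD
Q = 956 * 26 * 46.4
Q = 1153318.4 W


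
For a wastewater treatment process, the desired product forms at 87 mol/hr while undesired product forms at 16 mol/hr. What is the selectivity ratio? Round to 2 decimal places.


S = desired product rate / undesired product rate
S = 87 / 16
S = 5.44


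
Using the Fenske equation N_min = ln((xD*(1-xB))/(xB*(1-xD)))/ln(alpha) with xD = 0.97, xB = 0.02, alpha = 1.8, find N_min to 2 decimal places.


N_min = ln((xD*(1-xB))/(xB*(1-xD))) / ln(alpha)
Numerator inside ln: 0.9506 / 0.0006 = 1584.333333
ln(1584.333333) = 7.367919
ln(alpha) = ln(1.8) = 0.587787
N_min = 7.367919 / 0.587787 = 12.54


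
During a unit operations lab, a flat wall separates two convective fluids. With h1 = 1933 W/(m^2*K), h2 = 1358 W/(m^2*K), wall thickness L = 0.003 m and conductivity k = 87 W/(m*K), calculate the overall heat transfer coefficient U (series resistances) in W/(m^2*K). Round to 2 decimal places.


1/U = 1/h1 + L/k + 1/h2
1/U = 1/1933 + 0.003/87 + 1/1358
1/U = 0.0005173306 + 3.44828e-05 + 0.000736377
1/U = 0.0012881904
U = 776.28 W/(m^2*K)


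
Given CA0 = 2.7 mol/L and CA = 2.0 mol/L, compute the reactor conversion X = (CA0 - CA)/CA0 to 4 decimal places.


X = (CA0 - CA) / CA0
X = (2.7 - 2.0) / 2.7
X = 0.7 / 2.7
X = 0.2593


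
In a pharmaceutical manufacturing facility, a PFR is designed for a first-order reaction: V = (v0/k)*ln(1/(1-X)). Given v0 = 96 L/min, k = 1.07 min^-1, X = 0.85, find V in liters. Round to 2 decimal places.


V = (v0/k) * ln(1/(1-X))
V = (96/1.07) * ln(1/(1-0.85))
V = 89.719626 * ln(6.666667)
V = 89.719626 * 1.89712
V = 170.21 L


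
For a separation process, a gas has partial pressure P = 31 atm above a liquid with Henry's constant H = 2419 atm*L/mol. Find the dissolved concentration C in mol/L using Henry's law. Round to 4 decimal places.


C = P / H
C = 31 / 2419
C = 0.0128 mol/L


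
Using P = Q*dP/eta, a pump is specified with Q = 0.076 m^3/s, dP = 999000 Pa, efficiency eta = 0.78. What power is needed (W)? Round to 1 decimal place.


P = Q * dP / eta
P = 0.076 * 999000 / 0.78
P = 75924.0 / 0.78
P = 97338.5 W


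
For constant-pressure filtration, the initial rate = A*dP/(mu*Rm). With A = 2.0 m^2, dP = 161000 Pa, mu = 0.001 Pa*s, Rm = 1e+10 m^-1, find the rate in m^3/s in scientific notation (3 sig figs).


rate = A * dP / (mu * Rm)
rate = 2.0 * 161000 / (0.001 * 1e+10)
rate = 322000.0 / 1.000e+07
rate = 3.22e-02 m^3/s


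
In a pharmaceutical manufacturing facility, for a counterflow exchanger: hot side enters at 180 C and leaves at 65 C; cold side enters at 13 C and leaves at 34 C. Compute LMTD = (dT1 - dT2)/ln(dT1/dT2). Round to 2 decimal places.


dT1 = Th_in - Tc_out = 180 - 34 = 146
dT2 = Th_out - Tc_in = 65 - 13 = 52
LMTD = (dT1 - dT2) / ln(dT1/dT2)
LMTD = (146 - 52) / ln(146/52)
LMTD = 91.05 K


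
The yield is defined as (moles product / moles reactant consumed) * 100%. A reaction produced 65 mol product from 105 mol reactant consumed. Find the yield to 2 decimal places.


Yield = (moles product / moles consumed) * 100%
Yield = (65 / 105) * 100
Yield = 0.619 * 100
Yield = 61.90%


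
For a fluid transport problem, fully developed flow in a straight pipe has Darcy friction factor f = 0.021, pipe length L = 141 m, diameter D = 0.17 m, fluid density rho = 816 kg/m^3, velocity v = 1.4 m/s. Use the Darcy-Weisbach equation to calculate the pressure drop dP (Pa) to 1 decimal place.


dP = f * (L/D) * (rho*v^2/2)
dP = 0.021 * (141/0.17) * (816*1.4^2/2)
L/D = 829.41176471
rho*v^2/2 = 816*1.96/2 = 799.68
dP = 0.021 * 829.41176471 * 799.68
dP = 13928.5 Pa


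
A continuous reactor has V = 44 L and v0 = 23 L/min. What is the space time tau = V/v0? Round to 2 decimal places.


tau = V / v0
tau = 44 / 23
tau = 1.91 min


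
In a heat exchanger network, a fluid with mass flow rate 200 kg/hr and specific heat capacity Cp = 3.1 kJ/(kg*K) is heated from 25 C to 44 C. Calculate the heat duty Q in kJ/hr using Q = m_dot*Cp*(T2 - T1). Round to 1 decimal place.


Q = m_dot * Cp * (T2 - T1)
Q = 200 * 3.1 * (44 - 25)
Q = 200 * 3.1 * 19
Q = 11780.0 kJ/hr


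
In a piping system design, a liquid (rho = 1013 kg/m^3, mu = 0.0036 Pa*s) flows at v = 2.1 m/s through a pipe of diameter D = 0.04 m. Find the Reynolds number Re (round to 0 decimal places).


Re = rho * v * D / mu
Re = 1013 * 2.1 * 0.04 / 0.0036
Re = 85.092 / 0.0036
Re = 23637


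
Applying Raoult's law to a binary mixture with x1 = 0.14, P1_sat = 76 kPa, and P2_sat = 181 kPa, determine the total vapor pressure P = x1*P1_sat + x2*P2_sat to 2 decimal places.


P = x1*P1_sat + x2*P2_sat
x2 = 1 - x1 = 1 - 0.14 = 0.86
P = 0.14*76 + 0.86*181
P = 10.64 + 155.66
P = 166.30 kPa


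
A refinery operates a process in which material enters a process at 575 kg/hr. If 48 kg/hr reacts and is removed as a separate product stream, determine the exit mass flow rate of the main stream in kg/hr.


Steady-state mass balance on the main outlet: F_out = F_in - F_removed
F_out = 575 - 48
F_out = 527 kg/hr


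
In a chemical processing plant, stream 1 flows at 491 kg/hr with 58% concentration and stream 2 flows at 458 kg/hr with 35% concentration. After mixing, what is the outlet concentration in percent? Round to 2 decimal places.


Mass balance on solute: F1*x1 + F2*x2 = F3*x3
F3 = F1 + F2 = 491 + 458 = 949 kg/hr
x3 = (F1*x1 + F2*x2)/F3
x3 = (491*0.58 + 458*0.35) / 949
x3 = 46.90%


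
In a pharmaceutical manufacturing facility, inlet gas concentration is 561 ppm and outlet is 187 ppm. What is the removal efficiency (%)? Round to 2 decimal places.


Efficiency = (G_in - G_out) / G_in * 100%
Efficiency = (561 - 187) / 561 * 100
Efficiency = 374 / 561 * 100
Efficiency = 66.67%


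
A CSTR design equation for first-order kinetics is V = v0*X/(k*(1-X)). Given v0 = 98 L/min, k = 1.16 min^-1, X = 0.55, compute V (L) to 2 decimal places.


V = v0 * X / (k * (1 - X))
V = 98 * 0.55 / (1.16 * (1 - 0.55))
V = 53.9 / (1.16 * 0.45)
V = 53.9 / 0.522
V = 103.26 L


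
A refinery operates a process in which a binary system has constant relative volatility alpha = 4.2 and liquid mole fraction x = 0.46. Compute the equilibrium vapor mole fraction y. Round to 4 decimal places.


y = alpha*x / (1 + (alpha-1)*x)
y = 4.2*0.46 / (1 + (4.2-1)*0.46)
y = 1.932 / (1 + 1.472)
y = 1.932 / 2.472
y = 0.7816


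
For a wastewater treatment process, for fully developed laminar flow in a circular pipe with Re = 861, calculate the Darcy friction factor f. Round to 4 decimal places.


f = 64 / Re
f = 64 / 861
f = 0.0743


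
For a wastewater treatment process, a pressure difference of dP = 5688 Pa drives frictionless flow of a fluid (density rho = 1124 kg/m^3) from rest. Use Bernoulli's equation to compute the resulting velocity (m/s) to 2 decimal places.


v = sqrt(2*dP/rho)
v = sqrt(2*5688/1124)
v = sqrt(10.120996)
v = 3.18 m/s


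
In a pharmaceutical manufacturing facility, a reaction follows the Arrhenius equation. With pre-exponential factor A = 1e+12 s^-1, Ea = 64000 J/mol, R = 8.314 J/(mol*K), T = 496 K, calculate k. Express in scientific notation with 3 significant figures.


k = A * exp(-Ea/(R*T))
k = 1e+12 * exp(-64000 / (8.314 * 496))
k = 1e+12 * exp(-15.519877)
k = 1.82e+05


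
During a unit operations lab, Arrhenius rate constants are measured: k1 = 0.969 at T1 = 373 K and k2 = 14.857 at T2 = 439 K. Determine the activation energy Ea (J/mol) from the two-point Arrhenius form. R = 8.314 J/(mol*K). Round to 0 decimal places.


Ea = R * ln(k2/k1) / (1/T1 - 1/T2)
ln(k2/k1) = ln(14.857/0.969) = 2.7299618
1/T1 - 1/T2 = 1/373 - 1/439 = 0.000403060819
Ea = 8.314 * 2.7299618 / 0.000403060819
Ea = 56311 J/mol


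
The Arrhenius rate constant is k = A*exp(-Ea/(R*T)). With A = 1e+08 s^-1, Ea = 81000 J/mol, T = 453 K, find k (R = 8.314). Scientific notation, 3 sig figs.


k = A * exp(-Ea/(R*T))
k = 1e+08 * exp(-81000 / (8.314 * 453))
k = 1e+08 * exp(-21.50685)
k = 4.57e-02


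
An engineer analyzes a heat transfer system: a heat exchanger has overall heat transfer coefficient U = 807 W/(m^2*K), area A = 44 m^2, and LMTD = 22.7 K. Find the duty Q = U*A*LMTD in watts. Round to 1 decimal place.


Q = U * A * LMTD
Q = 807 * 44 * 22.7
Q = 806031.6 W


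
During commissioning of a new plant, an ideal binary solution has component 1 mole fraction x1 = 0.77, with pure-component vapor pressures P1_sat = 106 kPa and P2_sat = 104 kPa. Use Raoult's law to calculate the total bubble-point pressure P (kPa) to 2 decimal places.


P = x1*P1_sat + x2*P2_sat
x2 = 1 - x1 = 1 - 0.77 = 0.23
P = 0.77*106 + 0.23*104
P = 81.62 + 23.92
P = 105.54 kPa


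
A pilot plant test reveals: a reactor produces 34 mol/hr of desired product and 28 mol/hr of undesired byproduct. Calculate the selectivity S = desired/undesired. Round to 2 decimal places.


S = desired product rate / undesired product rate
S = 34 / 28
S = 1.21


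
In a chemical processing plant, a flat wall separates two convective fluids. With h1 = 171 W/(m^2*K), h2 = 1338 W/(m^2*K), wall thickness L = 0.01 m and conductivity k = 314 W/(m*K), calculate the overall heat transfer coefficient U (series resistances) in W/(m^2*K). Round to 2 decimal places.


1/U = 1/h1 + L/k + 1/h2
1/U = 1/171 + 0.01/314 + 1/1338
1/U = 0.0058479532 + 3.18471e-05 + 0.0007473842
1/U = 0.0066271845
U = 150.89 W/(m^2*K)


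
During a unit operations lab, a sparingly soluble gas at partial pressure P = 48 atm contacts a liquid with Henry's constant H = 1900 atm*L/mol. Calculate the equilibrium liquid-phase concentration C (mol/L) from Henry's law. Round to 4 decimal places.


C = P / H
C = 48 / 1900
C = 0.0253 mol/L


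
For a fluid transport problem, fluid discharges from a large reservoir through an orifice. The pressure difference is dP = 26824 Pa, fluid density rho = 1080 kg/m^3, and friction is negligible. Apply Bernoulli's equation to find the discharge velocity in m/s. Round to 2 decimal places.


v = sqrt(2*dP/rho)
v = sqrt(2*26824/1080)
v = sqrt(49.674074)
v = 7.05 m/s


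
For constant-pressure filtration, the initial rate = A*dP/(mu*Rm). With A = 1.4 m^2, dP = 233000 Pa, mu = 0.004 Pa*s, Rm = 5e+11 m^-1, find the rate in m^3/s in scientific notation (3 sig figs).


rate = A * dP / (mu * Rm)
rate = 1.4 * 233000 / (0.004 * 5e+11)
rate = 326200.0 / 2.000e+09
rate = 1.63e-04 m^3/s


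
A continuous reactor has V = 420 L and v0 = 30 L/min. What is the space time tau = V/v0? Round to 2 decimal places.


tau = V / v0
tau = 420 / 30
tau = 14.00 min


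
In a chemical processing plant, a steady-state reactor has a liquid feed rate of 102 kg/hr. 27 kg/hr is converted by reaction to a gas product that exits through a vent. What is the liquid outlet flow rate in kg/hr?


Steady-state mass balance on the main outlet: F_out = F_in - F_removed
F_out = 102 - 27
F_out = 75 kg/hr


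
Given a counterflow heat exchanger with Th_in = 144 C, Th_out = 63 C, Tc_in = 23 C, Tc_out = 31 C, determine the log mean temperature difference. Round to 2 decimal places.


dT1 = Th_in - Tc_out = 144 - 31 = 113
dT2 = Th_out - Tc_in = 63 - 23 = 40
LMTD = (dT1 - dT2) / ln(dT1/dT2)
LMTD = (113 - 40) / ln(113/40)
LMTD = 70.29 K


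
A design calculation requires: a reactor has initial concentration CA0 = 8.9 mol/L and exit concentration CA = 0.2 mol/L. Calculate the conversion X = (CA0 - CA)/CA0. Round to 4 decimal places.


X = (CA0 - CA) / CA0
X = (8.9 - 0.2) / 8.9
X = 8.7 / 8.9
X = 0.9775


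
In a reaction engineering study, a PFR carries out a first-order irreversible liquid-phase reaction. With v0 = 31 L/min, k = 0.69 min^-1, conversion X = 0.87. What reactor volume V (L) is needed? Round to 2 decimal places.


V = (v0/k) * ln(1/(1-X))
V = (31/0.69) * ln(1/(1-0.87))
V = 44.927536 * ln(7.692308)
V = 44.927536 * 2.040221
V = 91.66 L


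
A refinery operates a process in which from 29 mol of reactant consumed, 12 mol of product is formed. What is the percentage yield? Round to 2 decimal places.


Yield = (moles product / moles consumed) * 100%
Yield = (12 / 29) * 100
Yield = 0.4138 * 100
Yield = 41.38%


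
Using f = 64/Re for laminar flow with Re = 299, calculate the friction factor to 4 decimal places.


f = 64 / Re
f = 64 / 299
f = 0.2140


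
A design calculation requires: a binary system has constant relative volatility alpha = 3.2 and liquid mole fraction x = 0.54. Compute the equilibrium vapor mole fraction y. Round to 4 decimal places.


y = alpha*x / (1 + (alpha-1)*x)
y = 3.2*0.54 / (1 + (3.2-1)*0.54)
y = 1.728 / (1 + 1.188)
y = 1.728 / 2.188
y = 0.7898


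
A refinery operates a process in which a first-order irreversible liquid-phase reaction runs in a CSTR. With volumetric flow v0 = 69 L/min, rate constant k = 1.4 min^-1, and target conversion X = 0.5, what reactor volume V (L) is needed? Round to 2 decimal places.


V = v0 * X / (k * (1 - X))
V = 69 * 0.5 / (1.4 * (1 - 0.5))
V = 34.5 / (1.4 * 0.5)
V = 34.5 / 0.7
V = 49.29 L
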